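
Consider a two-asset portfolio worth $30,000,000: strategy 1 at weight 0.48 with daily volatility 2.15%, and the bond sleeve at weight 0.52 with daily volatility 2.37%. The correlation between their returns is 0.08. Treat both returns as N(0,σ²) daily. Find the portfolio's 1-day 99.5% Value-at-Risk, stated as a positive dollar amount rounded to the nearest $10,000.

σ_p² = 0.48²·2.15² + 0.52²·2.37² + 2·0.08·0.48·0.52·2.15·2.37 = 2.7873 (%²).
σ_p = √2.7873 = 1.670%.
At 99.5%, z = 2.576.
VaR = 2.576 × 1.670% = 4.302%; on $30,000,000 that is $1,290,600.

$1,290,000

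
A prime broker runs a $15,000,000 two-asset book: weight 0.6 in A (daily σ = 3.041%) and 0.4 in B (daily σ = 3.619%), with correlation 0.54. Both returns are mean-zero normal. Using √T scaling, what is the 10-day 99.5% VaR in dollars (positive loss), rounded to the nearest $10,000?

σ_p = √(0.6²·3.041² + 0.4²·3.619² + 2·0.54·0.6·0.4·3.041·3.619) = 2.877%.
σ_{10d} = 2.877% × √10 = 9.098%.
z(99.5%) = 2.576.
VaR = 2.576 × 9.098% = 23.436%; on $15,000,000 that is $3,515,400.

$3,520,000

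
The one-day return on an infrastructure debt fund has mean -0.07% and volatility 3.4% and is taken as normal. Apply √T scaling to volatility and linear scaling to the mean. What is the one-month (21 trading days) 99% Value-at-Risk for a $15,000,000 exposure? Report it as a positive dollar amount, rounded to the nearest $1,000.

At 99%, z = 2.326.
σ_{21d} = 3.4% × √21 = 15.581%; μ_{21d} = 21 × -0.07% = -1.470%.
VaR = −(-1.470%) + 2.326 × 15.581% = 37.711%.
On $15,000,000: 0.37711 × $15,000,000 = $5,656,650.

$5,657,000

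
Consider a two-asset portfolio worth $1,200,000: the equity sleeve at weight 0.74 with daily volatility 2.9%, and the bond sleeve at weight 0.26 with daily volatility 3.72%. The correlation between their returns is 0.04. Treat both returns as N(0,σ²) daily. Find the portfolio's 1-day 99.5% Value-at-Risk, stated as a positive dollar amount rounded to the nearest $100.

σ_p² = 0.74²·2.9² + 0.26²·3.72² + 2·0.04·0.74·0.26·2.9·3.72 = 5.7068 (%²).
σ_p = √5.7068 = 2.389%.
At 99.5%, z = 2.576.
VaR = 2.576 × 2.389% = 6.154%; on $1,200,000 that is $73,848.

$73,800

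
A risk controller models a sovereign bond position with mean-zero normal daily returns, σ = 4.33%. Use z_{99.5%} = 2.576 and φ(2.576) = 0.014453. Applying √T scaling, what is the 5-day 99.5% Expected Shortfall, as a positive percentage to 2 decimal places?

σ_{5d} = 4.33% × √5 = 9.682%.
ES multiplier = φ(z)/(1−α) = 0.014453/0.005 = 2.891.
ES = 9.682% × 2.891 = 27.991%.

27.99%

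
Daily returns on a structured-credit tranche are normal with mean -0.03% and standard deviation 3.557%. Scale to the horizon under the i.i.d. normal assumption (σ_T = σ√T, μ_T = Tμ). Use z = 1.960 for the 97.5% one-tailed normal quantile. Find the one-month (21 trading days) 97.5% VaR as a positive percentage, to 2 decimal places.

32.58%

σ_{21d} = 3.557% × √21 = 16.300%; μ_{21d} = 21 × -0.03% = -0.630%.
VaR = −(-0.630%) + 1.960 × 16.300% = 32.578%.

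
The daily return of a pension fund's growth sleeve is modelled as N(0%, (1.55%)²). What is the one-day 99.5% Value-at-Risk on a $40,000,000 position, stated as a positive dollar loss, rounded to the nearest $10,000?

$1,600,000

At 99.5% one-sided, z = 2.576.
VaR = z·σ = 2.576 × 1.55% = 3.993%.
On $40,000,000: 0.03993 × $40,000,000 = $1,597,200.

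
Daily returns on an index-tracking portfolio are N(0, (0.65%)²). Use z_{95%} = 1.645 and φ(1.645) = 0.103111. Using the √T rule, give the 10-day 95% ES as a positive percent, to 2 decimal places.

4.24%

σ_{10d} = 0.65% × √10 = 2.055%.
ES multiplier = φ(z)/(1−α) = 0.103111/0.05 = 2.062.
ES = 2.055% × 2.062 = 4.237%.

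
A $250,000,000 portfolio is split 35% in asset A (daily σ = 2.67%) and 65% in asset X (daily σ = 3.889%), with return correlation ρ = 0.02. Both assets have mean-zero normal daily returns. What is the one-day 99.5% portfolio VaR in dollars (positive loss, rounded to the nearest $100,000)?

$17,500,000

σ_p² = 0.35²·2.67² + 0.65²·3.889² + 2·0.02·0.35·0.65·2.67·3.889 = 7.3578 (%²).
σ_p = √7.3578 = 2.713%.
At 99.5%, z = 2.576.
VaR = 2.576 × 2.713% = 6.989%; on $250,000,000 that is $17,472,500.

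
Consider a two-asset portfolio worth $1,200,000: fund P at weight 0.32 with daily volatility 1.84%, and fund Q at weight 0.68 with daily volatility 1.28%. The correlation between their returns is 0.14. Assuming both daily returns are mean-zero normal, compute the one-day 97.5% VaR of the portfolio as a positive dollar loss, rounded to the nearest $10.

$26,270

σ_p² = 0.32²·1.84² + 0.68²·1.28² + 2·0.14·0.32·0.68·1.84·1.28 = 1.2478 (%²).
σ_p = √1.2478 = 1.117%.
At 97.5%, z = 1.960.
VaR = 1.960 × 1.117% = 2.189%; on $1,200,000 that is $26,268.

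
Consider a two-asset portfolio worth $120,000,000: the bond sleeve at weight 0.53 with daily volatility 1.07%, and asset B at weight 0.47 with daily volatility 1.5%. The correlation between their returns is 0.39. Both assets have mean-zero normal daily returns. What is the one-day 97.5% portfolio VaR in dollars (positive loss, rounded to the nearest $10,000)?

σ_p² = 0.53²·1.07² + 0.47²·1.5² + 2·0.39·0.53·0.47·1.07·1.5 = 1.1305 (%²).
σ_p = √1.1305 = 1.063%.
At 97.5%, z = 1.960.
VaR = 1.960 × 1.063% = 2.083%; on $120,000,000 that is $2,499,600.

$2,500,000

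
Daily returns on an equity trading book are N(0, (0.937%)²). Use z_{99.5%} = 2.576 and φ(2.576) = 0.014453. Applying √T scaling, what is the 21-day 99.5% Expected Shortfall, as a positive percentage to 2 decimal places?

12.41%

σ_{21d} = 0.937% × √21 = 4.294%.
ES multiplier = φ(z)/(1−α) = 0.014453/0.005 = 2.891.
ES = 4.294% × 2.891 = 12.414%.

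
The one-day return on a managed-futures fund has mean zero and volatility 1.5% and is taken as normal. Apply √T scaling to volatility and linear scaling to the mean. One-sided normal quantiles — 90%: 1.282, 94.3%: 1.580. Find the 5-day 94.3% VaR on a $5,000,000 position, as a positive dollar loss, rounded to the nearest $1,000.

$265,000

σ_{5d} = 1.5% × √5 = 3.354%.
VaR = 1.580 × 3.354% = 5.299%.
On $5,000,000: 0.05299 × $5,000,000 = $264,950.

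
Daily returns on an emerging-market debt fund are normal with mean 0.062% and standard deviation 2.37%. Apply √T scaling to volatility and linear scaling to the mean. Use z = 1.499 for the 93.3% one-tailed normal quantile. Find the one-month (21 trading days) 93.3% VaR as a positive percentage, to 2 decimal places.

σ_{21d} = 2.37% × √21 = 10.861%; μ_{21d} = 21 × 0.062% = 1.302%.
VaR = −(1.302%) + 1.499 × 10.861% = 14.979%.

14.98%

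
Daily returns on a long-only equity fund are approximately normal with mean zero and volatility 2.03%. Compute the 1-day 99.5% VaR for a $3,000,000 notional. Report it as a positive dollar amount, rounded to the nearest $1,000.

At 99.5% one-sided, z = 2.576.
VaR = z·σ = 2.576 × 2.03% = 5.229%.
On $3,000,000: 0.05229 × $3,000,000 = $156,870.

$157,000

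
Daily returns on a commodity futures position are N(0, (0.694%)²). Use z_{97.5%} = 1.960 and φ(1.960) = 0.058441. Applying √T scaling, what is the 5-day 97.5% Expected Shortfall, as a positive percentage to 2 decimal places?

σ_{5d} = 0.694% × √5 = 1.552%.
ES multiplier = φ(z)/(1−α) = 0.058441/0.025 = 2.338.
ES = 1.552% × 2.338 = 3.629%.

3.63%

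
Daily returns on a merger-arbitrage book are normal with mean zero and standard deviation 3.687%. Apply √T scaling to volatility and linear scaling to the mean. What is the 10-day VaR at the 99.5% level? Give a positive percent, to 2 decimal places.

At 99.5%, z = 2.576.
σ_{10d} = 3.687% × √10 = 11.659%.
VaR = 2.576 × 11.659% = 30.034%.

30.03%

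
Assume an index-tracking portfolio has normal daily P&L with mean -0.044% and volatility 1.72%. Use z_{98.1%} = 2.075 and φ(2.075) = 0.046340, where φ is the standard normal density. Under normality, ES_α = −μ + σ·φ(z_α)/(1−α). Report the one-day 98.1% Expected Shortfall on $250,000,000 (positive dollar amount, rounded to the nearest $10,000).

$10,600,000

Tail multiplier: φ(z)/(1−α) = 0.046340 / 0.019 = 2.439.
ES = −(-0.044%) + 1.72% × 2.439 = 4.239%.
On $250,000,000: 0.04239 × $250,000,000 = $10,597,500.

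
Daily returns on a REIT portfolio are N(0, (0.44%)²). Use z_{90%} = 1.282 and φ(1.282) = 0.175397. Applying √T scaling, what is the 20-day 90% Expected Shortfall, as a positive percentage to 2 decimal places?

3.45%

σ_{20d} = 0.44% × √20 = 1.968%.
ES multiplier = φ(z)/(1−α) = 0.175397/0.1 = 1.754.
ES = 1.968% × 1.754 = 3.452%.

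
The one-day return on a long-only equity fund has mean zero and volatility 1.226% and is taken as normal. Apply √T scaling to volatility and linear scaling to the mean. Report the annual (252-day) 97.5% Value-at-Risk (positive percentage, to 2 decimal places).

38.15%

At 97.5%, z = 1.960.
σ_{252d} = 1.226% × √252 = 19.462%.
VaR = 1.960 × 19.462% = 38.146%.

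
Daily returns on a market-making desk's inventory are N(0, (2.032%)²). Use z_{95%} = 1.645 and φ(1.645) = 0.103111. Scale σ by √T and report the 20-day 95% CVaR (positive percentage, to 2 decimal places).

18.74%

σ_{20d} = 2.032% × √20 = 9.087%.
ES multiplier = φ(z)/(1−α) = 0.103111/0.05 = 2.062.
ES = 9.087% × 2.062 = 18.737%.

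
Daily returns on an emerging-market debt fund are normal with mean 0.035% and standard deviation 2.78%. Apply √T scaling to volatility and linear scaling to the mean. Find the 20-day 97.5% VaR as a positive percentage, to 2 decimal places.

At 97.5%, z = 1.960.
σ_{20d} = 2.78% × √20 = 12.433%; μ_{20d} = 20 × 0.035% = 0.700%.
VaR = −(0.700%) + 1.960 × 12.433% = 23.669%.

23.67%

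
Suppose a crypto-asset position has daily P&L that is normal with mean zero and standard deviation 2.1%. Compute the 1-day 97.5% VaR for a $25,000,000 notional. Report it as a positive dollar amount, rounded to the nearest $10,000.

$1,030,000

At 97.5% one-sided, z = 1.960.
VaR = z·σ = 1.960 × 2.1% = 4.116%.
On $25,000,000: 0.04116 × $25,000,000 = $1,029,000.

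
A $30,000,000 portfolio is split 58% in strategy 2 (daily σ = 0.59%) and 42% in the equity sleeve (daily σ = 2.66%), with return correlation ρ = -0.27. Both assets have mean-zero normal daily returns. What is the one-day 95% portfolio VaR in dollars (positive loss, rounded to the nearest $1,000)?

$531,000

σ_p² = 0.58²·0.59² + 0.42²·2.66² + 2·-0.27·0.58·0.42·0.59·2.66 = 1.1588 (%²).
σ_p = √1.1588 = 1.076%.
At 95%, z = 1.645.
VaR = 1.645 × 1.076% = 1.770%; on $30,000,000 that is $531,000.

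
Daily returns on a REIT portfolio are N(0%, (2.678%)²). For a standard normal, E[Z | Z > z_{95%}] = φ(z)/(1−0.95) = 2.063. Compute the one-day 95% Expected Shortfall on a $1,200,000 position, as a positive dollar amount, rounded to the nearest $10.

ES = 2.678% × 2.063 = 5.525%.
On $1,200,000: 0.05525 × $1,200,000 = $66,300.

$66,300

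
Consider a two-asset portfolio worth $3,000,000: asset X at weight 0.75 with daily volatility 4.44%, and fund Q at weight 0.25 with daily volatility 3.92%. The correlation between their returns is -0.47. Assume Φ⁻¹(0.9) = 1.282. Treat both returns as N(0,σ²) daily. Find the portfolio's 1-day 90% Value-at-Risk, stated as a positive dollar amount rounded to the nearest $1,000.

$115,000

σ_p² = 0.75²·4.44² + 0.25²·3.92² + 2·-0.47·0.75·0.25·4.44·3.92 = 8.9817 (%²).
σ_p = √8.9817 = 2.997%.
VaR = 1.282 × 2.997% = 3.842%; on $3,000,000 that is $115,260.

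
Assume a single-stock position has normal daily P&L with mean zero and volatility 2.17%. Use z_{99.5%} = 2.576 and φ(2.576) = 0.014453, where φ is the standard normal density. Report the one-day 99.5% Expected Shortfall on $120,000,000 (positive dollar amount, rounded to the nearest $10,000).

Tail multiplier: φ(z)/(1−α) = 0.014453 / 0.005 = 2.891.
ES = 2.17% × 2.891 = 6.273%.
On $120,000,000: 0.06273 × $120,000,000 = $7,527,600.

$7,530,000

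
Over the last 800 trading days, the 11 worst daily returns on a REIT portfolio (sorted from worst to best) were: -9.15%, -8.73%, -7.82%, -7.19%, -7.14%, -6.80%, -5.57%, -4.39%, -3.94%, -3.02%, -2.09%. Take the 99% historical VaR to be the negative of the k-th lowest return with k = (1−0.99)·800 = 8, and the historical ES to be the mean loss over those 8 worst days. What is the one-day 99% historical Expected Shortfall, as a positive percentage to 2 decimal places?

The 8 worst returns sum to -56.79%.
ES = −(-56.79%) / 8 = 7.09875% ≈ 7.10%.

7.10%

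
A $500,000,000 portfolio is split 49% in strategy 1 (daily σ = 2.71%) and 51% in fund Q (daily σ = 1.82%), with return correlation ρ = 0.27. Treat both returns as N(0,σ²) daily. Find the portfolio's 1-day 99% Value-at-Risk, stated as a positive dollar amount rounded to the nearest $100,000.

$21,100,000

σ_p² = 0.49²·2.71² + 0.51²·1.82² + 2·0.27·0.49·0.51·2.71·1.82 = 3.2905 (%²).
σ_p = √3.2905 = 1.814%.
At 99%, z = 2.326.
VaR = 2.326 × 1.814% = 4.219%; on $500,000,000 that is $21,095,000.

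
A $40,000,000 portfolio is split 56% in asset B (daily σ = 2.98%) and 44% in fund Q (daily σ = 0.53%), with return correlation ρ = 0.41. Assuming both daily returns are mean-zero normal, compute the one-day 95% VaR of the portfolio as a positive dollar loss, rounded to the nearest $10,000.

σ_p² = 0.56²·2.98² + 0.44²·0.53² + 2·0.41·0.56·0.44·2.98·0.53 = 3.1584 (%²).
σ_p = √3.1584 = 1.777%.
At 95%, z = 1.645.
VaR = 1.645 × 1.777% = 2.923%; on $40,000,000 that is $1,169,200.

$1,170,000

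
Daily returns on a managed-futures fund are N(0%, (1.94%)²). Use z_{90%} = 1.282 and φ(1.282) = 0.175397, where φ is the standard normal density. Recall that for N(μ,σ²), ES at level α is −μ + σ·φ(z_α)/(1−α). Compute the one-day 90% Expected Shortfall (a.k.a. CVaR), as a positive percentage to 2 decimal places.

3.40%

Tail multiplier: φ(z)/(1−α) = 0.175397 / 0.1 = 1.754.
ES = 1.94% × 1.754 = 3.403%.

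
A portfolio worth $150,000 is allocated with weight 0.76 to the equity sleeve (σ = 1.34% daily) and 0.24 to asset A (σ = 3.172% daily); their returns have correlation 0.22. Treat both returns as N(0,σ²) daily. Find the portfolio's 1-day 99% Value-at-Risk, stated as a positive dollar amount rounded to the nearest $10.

σ_p² = 0.76²·1.34² + 0.24²·3.172² + 2·0.22·0.76·0.24·1.34·3.172 = 1.9578 (%²).
σ_p = √1.9578 = 1.399%.
At 99%, z = 2.326.
VaR = 2.326 × 1.399% = 3.254%; on $150,000 that is $4,881.

$4,880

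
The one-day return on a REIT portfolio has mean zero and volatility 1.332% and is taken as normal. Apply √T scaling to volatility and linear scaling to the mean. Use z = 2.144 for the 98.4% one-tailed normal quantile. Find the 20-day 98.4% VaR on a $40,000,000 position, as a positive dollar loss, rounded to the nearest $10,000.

$5,110,000

σ_{20d} = 1.332% × √20 = 5.957%.
VaR = 2.144 × 5.957% = 12.772%.
On $40,000,000: 0.12772 × $40,000,000 = $5,108,800.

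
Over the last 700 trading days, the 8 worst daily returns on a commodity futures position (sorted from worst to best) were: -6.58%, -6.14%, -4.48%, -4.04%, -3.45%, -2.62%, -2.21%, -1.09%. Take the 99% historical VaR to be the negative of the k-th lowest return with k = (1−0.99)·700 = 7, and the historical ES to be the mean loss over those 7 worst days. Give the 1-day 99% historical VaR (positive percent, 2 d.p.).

2.21%

k = 7; the 7th lowest return is -2.21%, so VaR = 2.21%.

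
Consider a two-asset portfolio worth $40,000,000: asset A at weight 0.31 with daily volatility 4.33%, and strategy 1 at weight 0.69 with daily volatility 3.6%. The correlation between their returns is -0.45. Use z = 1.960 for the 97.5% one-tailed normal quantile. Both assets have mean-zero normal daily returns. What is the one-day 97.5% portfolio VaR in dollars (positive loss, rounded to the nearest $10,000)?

$1,750,000

σ_p² = 0.31²·4.33² + 0.69²·3.6² + 2·-0.45·0.31·0.69·4.33·3.6 = 4.9712 (%²).
σ_p = √4.9712 = 2.230%.
VaR = 1.960 × 2.230% = 4.371%; on $40,000,000 that is $1,748,400.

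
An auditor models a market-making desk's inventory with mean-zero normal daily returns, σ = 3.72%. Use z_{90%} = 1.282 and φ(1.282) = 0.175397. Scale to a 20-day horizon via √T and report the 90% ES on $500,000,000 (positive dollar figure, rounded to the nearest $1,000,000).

$146,000,000

σ_{20d} = 3.72% × √20 = 16.636%.
ES multiplier = φ(z)/(1−α) = 0.175397/0.1 = 1.754.
ES = 16.636% × 1.754 = 29.180%; on $500,000,000: $145,900,000.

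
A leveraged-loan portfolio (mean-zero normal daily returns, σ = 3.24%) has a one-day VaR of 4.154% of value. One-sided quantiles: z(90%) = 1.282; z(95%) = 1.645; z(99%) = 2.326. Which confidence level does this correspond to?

90%

Implied z = VaR/σ = 4.154 / 3.24 = 1.282.
This matches z(90%) = 1.282.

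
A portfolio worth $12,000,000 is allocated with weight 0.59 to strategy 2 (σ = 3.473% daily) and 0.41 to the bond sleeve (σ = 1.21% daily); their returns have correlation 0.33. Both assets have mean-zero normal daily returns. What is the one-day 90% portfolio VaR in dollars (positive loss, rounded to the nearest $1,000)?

$348,000

σ_p² = 0.59²·3.473² + 0.41²·1.21² + 2·0.33·0.59·0.41·3.473·1.21 = 5.1157 (%²).
σ_p = √5.1157 = 2.262%.
At 90%, z = 1.282.
VaR = 1.282 × 2.262% = 2.900%; on $12,000,000 that is $348,000.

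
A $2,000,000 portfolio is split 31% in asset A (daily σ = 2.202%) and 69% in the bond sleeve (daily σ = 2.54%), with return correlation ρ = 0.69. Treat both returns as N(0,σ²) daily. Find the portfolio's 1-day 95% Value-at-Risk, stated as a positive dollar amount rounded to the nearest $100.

σ_p² = 0.31²·2.202² + 0.69²·2.54² + 2·0.69·0.31·0.69·2.202·2.54 = 5.1886 (%²).
σ_p = √5.1886 = 2.278%.
At 95%, z = 1.645.
VaR = 1.645 × 2.278% = 3.747%; on $2,000,000 that is $74,940.

$74,900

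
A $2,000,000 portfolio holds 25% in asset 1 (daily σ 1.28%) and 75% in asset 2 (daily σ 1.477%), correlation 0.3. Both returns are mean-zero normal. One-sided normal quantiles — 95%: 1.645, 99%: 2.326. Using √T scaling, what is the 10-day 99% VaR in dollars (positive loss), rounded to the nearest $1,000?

σ_p = √(0.25²·1.28² + 0.75²·1.477² + 2·0.3·0.25·0.75·1.28·1.477) = 1.242%.
σ_{10d} = 1.242% × √10 = 3.928%.
VaR = 2.326 × 3.928% = 9.137%; on $2,000,000 that is $182,740.

$183,000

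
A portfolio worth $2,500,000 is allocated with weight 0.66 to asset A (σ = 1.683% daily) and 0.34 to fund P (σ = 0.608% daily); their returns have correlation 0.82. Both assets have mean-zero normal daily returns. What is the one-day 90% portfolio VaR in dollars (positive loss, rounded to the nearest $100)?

$41,200

σ_p² = 0.66²·1.683² + 0.34²·0.608² + 2·0.82·0.66·0.34·1.683·0.608 = 1.6531 (%²).
σ_p = √1.6531 = 1.286%.
At 90%, z = 1.282.
VaR = 1.282 × 1.286% = 1.649%; on $2,500,000 that is $41,225.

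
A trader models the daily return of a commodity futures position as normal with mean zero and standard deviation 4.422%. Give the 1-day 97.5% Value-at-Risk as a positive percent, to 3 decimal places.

8.667%

At 97.5% one-sided, z = 1.960.
VaR = z·σ = 1.960 × 4.422% = 8.667%.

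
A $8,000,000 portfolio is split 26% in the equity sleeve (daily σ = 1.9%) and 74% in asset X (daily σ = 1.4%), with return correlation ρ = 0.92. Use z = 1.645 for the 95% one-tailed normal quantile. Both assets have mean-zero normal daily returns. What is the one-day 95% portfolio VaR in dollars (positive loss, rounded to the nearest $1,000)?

$198,000

σ_p² = 0.26²·1.9² + 0.74²·1.4² + 2·0.92·0.26·0.74·1.9·1.4 = 2.2590 (%²).
σ_p = √2.2590 = 1.503%.
VaR = 1.645 × 1.503% = 2.472%; on $8,000,000 that is $197,760.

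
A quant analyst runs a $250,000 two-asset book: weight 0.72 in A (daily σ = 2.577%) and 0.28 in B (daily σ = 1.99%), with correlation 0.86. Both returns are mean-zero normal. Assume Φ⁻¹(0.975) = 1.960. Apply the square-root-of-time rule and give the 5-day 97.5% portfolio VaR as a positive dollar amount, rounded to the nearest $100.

$25,800

σ_p = √(0.72²·2.577² + 0.28²·1.99² + 2·0.86·0.72·0.28·2.577·1.99) = 2.352%.
σ_{5d} = 2.352% × √5 = 5.259%.
VaR = 1.960 × 5.259% = 10.308%; on $250,000 that is $25,770.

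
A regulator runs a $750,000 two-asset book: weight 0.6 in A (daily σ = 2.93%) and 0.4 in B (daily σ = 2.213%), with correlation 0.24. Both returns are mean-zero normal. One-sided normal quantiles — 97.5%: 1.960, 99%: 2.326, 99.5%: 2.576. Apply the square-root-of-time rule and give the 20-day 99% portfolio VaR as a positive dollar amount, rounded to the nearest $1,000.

$168,000

σ_p = √(0.6²·2.93² + 0.4²·2.213² + 2·0.24·0.6·0.4·2.93·2.213) = 2.150%.
σ_{20d} = 2.150% × √20 = 9.615%.
VaR = 2.326 × 9.615% = 22.364%; on $750,000 that is $167,730.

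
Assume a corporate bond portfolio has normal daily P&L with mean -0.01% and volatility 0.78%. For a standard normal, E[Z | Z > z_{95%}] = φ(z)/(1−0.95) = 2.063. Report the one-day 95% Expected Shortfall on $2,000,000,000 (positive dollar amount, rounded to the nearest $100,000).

ES = −(-0.01%) + 0.78% × 2.063 = 1.619%.
On $2,000,000,000: 0.01619 × $2,000,000,000 = $32,380,000.

$32,400,000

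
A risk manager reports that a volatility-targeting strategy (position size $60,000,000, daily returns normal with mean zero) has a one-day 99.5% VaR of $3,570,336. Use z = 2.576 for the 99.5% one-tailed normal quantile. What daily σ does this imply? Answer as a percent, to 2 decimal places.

2.31%

VaR as a fraction: $3,570,336 / $60,000,000 = 5.951%.
σ = VaR / z = 5.951% / 2.576 = 2.310%.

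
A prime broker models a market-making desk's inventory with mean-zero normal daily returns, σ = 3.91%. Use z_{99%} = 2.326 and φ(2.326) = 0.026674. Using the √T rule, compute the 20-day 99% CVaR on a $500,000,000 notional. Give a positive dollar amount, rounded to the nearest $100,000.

$233,200,000

σ_{20d} = 3.91% × √20 = 17.486%.
ES multiplier = φ(z)/(1−α) = 0.026674/0.01 = 2.667.
ES = 17.486% × 2.667 = 46.635%; on $500,000,000: $233,175,000.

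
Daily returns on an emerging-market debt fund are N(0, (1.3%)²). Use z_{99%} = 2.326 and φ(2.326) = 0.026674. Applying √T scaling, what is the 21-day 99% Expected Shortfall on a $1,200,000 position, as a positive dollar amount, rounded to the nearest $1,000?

σ_{21d} = 1.3% × √21 = 5.957%.
ES multiplier = φ(z)/(1−α) = 0.026674/0.01 = 2.667.
ES = 5.957% × 2.667 = 15.887%; on $1,200,000: $190,644.

$191,000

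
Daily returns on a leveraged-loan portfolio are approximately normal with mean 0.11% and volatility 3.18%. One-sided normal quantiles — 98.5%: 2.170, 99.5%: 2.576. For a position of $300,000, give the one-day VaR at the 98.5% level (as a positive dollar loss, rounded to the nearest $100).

$20,400

VaR = −μ + z·σ = −(0.11%) + 2.170 × 3.18% = 6.791%.
On $300,000: 0.06791 × $300,000 = $20,373.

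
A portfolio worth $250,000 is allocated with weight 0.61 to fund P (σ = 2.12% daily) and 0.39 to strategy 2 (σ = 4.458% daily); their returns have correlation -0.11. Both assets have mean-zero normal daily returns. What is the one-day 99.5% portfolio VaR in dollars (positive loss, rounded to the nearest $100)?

σ_p² = 0.61²·2.12² + 0.39²·4.458² + 2·-0.11·0.61·0.39·2.12·4.458 = 4.2005 (%²).
σ_p = √4.2005 = 2.050%.
At 99.5%, z = 2.576.
VaR = 2.576 × 2.050% = 5.281%; on $250,000 that is $13,202.

$13,200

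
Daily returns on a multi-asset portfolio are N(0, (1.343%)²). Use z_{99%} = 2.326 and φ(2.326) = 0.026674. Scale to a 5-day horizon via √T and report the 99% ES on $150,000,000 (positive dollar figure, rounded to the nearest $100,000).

σ_{5d} = 1.343% × √5 = 3.003%.
ES multiplier = φ(z)/(1−α) = 0.026674/0.01 = 2.667.
ES = 3.003% × 2.667 = 8.009%; on $150,000,000: $12,013,500.

$12,000,000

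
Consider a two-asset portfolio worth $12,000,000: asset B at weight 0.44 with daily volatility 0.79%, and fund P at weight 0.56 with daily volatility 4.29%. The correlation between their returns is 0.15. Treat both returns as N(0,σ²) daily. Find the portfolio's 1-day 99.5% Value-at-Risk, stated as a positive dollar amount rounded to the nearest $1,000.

σ_p² = 0.44²·0.79² + 0.56²·4.29² + 2·0.15·0.44·0.56·0.79·4.29 = 6.1429 (%²).
σ_p = √6.1429 = 2.478%.
At 99.5%, z = 2.576.
VaR = 2.576 × 2.478% = 6.383%; on $12,000,000 that is $765,960.

$766,000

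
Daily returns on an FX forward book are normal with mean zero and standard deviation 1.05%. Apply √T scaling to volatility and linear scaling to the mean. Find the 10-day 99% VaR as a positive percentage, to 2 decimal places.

At 99%, z = 2.326.
σ_{10d} = 1.05% × √10 = 3.320%.
VaR = 2.326 × 3.320% = 7.722%.

7.72%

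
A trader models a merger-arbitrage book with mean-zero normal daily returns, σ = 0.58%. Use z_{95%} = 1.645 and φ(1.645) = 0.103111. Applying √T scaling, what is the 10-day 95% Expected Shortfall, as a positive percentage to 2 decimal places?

σ_{10d} = 0.58% × √10 = 1.834%.
ES multiplier = φ(z)/(1−α) = 0.103111/0.05 = 2.062.
ES = 1.834% × 2.062 = 3.782%.

3.78%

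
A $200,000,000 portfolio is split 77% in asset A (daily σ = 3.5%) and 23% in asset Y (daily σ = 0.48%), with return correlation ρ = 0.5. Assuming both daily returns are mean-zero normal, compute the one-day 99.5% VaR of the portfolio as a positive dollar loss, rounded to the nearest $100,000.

σ_p² = 0.77²·3.5² + 0.23²·0.48² + 2·0.5·0.77·0.23·3.5·0.48 = 7.5727 (%²).
σ_p = √7.5727 = 2.752%.
At 99.5%, z = 2.576.
VaR = 2.576 × 2.752% = 7.089%; on $200,000,000 that is $14,178,000.

$14,200,000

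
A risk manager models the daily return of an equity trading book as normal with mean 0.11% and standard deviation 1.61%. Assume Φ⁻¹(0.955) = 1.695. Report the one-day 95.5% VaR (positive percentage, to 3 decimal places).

2.619%

VaR = −μ + z·σ = −(0.11%) + 1.695 × 1.61% = 2.619%.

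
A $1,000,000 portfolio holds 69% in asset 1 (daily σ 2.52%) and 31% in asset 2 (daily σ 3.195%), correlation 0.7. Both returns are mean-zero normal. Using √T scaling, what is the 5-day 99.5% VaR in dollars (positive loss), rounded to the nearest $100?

σ_p = √(0.69²·2.52² + 0.31²·3.195² + 2·0.7·0.69·0.31·2.52·3.195) = 2.533%.
σ_{5d} = 2.533% × √5 = 5.664%.
z(99.5%) = 2.576.
VaR = 2.576 × 5.664% = 14.590%; on $1,000,000 that is $145,900.

$145,900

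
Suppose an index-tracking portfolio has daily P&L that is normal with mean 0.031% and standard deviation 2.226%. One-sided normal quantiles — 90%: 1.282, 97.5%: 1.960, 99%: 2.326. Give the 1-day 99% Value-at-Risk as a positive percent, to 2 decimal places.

VaR = −μ + z·σ = −(0.031%) + 2.326 × 2.226% = 5.147%.

5.15%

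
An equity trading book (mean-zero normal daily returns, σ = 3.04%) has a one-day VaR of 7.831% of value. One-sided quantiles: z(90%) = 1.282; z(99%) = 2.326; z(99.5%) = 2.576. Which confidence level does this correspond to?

99.5%

Implied z = VaR/σ = 7.831 / 3.04 = 2.576.
This matches z(99.5%) = 2.576.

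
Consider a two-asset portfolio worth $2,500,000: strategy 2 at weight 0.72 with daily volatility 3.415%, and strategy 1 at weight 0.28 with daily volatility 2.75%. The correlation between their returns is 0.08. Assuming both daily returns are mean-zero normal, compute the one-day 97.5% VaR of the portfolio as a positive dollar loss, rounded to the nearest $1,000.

$129,000

σ_p² = 0.72²·3.415² + 0.28²·2.75² + 2·0.08·0.72·0.28·3.415·2.75 = 6.9415 (%²).
σ_p = √6.9415 = 2.635%.
At 97.5%, z = 1.960.
VaR = 1.960 × 2.635% = 5.165%; on $2,500,000 that is $129,125.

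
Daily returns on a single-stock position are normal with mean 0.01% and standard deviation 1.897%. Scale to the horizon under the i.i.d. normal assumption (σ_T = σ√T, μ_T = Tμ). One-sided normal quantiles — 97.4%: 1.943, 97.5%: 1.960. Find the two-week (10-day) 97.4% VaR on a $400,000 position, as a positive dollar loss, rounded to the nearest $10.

$46,220

σ_{10d} = 1.897% × √10 = 5.999%; μ_{10d} = 10 × 0.01% = 0.100%.
VaR = −(0.100%) + 1.943 × 5.999% = 11.556%.
On $400,000: 0.11556 × $400,000 = $46,224.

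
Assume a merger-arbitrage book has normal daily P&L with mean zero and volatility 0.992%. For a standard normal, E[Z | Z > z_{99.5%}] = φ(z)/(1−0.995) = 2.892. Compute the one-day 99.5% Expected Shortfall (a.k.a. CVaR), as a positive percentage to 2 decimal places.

2.87%

ES = 0.992% × 2.892 = 2.869%.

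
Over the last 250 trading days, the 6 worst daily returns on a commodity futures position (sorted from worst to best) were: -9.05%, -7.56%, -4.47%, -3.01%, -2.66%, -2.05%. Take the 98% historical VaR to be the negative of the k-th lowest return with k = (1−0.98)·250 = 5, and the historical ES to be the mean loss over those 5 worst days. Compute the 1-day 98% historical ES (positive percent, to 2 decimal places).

5.35%

The 5 worst returns sum to -26.75%.
ES = −(-26.75%) / 5 = 5.35%.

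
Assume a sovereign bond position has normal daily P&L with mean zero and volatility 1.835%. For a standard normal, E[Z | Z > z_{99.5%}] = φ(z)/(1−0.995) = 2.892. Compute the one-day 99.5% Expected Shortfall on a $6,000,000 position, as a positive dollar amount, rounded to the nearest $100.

ES = 1.835% × 2.892 = 5.307%.
On $6,000,000: 0.05307 × $6,000,000 = $318,420.

$318,400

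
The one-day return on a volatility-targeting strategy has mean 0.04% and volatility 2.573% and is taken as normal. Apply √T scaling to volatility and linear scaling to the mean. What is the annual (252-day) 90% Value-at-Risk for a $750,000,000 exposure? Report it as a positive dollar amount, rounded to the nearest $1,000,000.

$317,000,000

At 90%, z = 1.282.
σ_{252d} = 2.573% × √252 = 40.845%; μ_{252d} = 252 × 0.04% = 10.080%.
VaR = −(10.080%) + 1.282 × 40.845% = 42.283%.
On $750,000,000: 0.42283 × $750,000,000 = $317,122,500.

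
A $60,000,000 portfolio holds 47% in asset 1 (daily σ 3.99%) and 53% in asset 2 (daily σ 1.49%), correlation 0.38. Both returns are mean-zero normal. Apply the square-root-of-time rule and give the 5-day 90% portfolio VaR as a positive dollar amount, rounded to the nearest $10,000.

$3,950,000

σ_p = √(0.47²·3.99² + 0.53²·1.49² + 2·0.38·0.47·0.53·3.99·1.49) = 2.295%.
σ_{5d} = 2.295% × √5 = 5.132%.
z(90%) = 1.282.
VaR = 1.282 × 5.132% = 6.579%; on $60,000,000 that is $3,947,400.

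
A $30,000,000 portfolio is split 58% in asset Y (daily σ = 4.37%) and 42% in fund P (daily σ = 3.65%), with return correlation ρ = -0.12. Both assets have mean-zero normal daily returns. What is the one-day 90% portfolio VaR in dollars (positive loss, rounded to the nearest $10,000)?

σ_p² = 0.58²·4.37² + 0.42²·3.65² + 2·-0.12·0.58·0.42·4.37·3.65 = 7.8418 (%²).
σ_p = √7.8418 = 2.800%.
At 90%, z = 1.282.
VaR = 1.282 × 2.800% = 3.590%; on $30,000,000 that is $1,077,000.

$1,080,000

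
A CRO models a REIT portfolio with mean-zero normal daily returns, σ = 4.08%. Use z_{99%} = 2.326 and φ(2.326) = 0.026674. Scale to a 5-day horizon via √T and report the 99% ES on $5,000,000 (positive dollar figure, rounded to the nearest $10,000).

σ_{5d} = 4.08% × √5 = 9.123%.
ES multiplier = φ(z)/(1−α) = 0.026674/0.01 = 2.667.
ES = 9.123% × 2.667 = 24.331%; on $5,000,000: $1,216,550.

$1,220,000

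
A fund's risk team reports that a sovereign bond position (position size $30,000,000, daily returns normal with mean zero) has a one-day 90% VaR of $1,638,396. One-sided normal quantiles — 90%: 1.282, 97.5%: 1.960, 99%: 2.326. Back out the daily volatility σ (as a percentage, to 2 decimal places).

VaR as a fraction: $1,638,396 / $30,000,000 = 5.461%.
σ = VaR / z = 5.461% / 1.282 = 4.260%.

4.26%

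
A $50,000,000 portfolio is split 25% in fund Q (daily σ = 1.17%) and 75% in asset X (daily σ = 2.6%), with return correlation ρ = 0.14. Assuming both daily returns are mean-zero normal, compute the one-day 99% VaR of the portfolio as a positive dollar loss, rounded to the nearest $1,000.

$2,340,000

σ_p² = 0.25²·1.17² + 0.75²·2.6² + 2·0.14·0.25·0.75·1.17·2.6 = 4.0478 (%²).
σ_p = √4.0478 = 2.012%.
At 99%, z = 2.326.
VaR = 2.326 × 2.012% = 4.680%; on $50,000,000 that is $2,340,000.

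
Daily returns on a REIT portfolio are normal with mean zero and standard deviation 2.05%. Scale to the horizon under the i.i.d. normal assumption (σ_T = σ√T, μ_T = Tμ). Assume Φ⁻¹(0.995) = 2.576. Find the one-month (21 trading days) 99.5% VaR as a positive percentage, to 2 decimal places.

σ_{21d} = 2.05% × √21 = 9.394%.
VaR = 2.576 × 9.394% = 24.199%.

24.20%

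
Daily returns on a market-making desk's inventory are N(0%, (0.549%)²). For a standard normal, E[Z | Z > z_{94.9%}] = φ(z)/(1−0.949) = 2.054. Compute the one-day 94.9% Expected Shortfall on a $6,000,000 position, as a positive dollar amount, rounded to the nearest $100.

$67,700

ES = 0.549% × 2.054 = 1.128%.
On $6,000,000: 0.01128 × $6,000,000 = $67,680.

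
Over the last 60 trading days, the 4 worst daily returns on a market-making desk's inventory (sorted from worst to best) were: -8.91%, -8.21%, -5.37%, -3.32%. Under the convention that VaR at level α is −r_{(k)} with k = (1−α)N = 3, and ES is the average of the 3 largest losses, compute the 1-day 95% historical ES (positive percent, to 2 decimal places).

7.50%

The 3 worst returns sum to -22.49%.
ES = −(-22.49%) / 3 = 7.4966…% ≈ 7.50%.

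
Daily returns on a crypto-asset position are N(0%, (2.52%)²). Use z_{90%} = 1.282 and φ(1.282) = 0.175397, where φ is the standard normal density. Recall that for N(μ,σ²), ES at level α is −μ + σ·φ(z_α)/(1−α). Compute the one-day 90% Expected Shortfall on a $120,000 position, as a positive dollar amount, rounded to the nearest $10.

Tail multiplier: φ(z)/(1−α) = 0.175397 / 0.1 = 1.754.
ES = 2.52% × 1.754 = 4.420%.
On $120,000: 0.04420 × $120,000 = $5,304.

$5,300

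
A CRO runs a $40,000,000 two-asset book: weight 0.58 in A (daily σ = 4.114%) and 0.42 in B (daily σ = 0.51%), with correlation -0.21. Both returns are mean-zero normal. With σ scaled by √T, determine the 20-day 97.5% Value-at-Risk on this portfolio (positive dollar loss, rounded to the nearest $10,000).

σ_p = √(0.58²·4.114² + 0.42²·0.51² + 2·-0.21·0.58·0.42·4.114·0.51) = 2.350%.
σ_{20d} = 2.350% × √20 = 10.510%.
z(97.5%) = 1.960.
VaR = 1.960 × 10.510% = 20.600%; on $40,000,000 that is $8,240,000.

$8,240,000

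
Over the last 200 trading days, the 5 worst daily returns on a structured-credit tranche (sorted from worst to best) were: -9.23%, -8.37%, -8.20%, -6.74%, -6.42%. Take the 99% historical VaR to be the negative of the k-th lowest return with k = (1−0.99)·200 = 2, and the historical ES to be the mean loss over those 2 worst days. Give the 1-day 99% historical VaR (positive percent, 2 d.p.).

k = 2; the 2nd lowest return is -8.37%, so VaR = 8.37%.

8.37%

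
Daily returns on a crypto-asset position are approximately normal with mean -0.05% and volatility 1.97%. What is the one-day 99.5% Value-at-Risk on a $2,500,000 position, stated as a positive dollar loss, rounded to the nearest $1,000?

$128,000

At 99.5% one-sided, z = 2.576.
VaR = −μ + z·σ = −(-0.05%) + 2.576 × 1.97% = 5.125%.
On $2,500,000: 0.05125 × $2,500,000 = $128,125.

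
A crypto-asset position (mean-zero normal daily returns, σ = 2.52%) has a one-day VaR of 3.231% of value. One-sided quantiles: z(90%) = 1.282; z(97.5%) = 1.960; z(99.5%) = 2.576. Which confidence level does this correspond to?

Implied z = VaR/σ = 3.231 / 2.52 = 1.282.
This matches z(90%) = 1.282.

90%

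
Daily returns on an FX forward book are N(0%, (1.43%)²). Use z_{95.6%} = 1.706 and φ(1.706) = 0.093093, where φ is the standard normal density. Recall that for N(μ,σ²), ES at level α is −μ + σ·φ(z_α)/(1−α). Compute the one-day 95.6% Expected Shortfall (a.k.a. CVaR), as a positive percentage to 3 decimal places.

3.026%

Tail multiplier: φ(z)/(1−α) = 0.093093 / 0.044 = 2.116.
ES = 1.43% × 2.116 = 3.026%.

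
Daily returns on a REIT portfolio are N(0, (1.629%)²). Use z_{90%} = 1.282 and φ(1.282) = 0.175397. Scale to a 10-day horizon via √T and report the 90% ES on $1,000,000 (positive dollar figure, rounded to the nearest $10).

$90,350

σ_{10d} = 1.629% × √10 = 5.151%.
ES multiplier = φ(z)/(1−α) = 0.175397/0.1 = 1.754.
ES = 5.151% × 1.754 = 9.035%; on $1,000,000: $90,350.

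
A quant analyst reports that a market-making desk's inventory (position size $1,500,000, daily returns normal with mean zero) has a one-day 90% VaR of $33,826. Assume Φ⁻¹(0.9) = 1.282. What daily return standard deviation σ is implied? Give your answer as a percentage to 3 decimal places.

1.759%

VaR as a fraction: $33,826 / $1,500,000 = 2.255%.
σ = VaR / z = 2.255% / 1.282 = 1.759%.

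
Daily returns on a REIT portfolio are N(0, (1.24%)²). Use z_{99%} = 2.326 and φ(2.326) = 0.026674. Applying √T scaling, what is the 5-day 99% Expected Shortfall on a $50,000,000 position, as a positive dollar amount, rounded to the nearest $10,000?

σ_{5d} = 1.24% × √5 = 2.773%.
ES multiplier = φ(z)/(1−α) = 0.026674/0.01 = 2.667.
ES = 2.773% × 2.667 = 7.396%; on $50,000,000: $3,698,000.

$3,700,000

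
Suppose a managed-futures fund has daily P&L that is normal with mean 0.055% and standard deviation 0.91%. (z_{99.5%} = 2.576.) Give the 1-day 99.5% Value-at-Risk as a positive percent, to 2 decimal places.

2.29%

VaR = −μ + z·σ = −(0.055%) + 2.576 × 0.91% = 2.289%.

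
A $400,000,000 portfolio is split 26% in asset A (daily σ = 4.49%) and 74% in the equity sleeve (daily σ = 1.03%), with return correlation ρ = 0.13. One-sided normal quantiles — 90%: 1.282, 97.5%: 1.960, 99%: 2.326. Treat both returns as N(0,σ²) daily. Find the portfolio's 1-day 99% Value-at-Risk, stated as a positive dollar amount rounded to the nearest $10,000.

$13,720,000

σ_p² = 0.26²·4.49² + 0.74²·1.03² + 2·0.13·0.26·0.74·4.49·1.03 = 2.1751 (%²).
σ_p = √2.1751 = 1.475%.
VaR = 2.326 × 1.475% = 3.431%; on $400,000,000 that is $13,724,000.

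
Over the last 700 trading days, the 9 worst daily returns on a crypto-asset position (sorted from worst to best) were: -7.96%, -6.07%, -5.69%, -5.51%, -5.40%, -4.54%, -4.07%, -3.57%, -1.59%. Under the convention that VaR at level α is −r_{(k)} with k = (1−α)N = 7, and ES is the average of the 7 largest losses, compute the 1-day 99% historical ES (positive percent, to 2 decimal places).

5.61%

The 7 worst returns sum to -39.24%.
ES = −(-39.24%) / 7 = 5.6057…% ≈ 5.61%.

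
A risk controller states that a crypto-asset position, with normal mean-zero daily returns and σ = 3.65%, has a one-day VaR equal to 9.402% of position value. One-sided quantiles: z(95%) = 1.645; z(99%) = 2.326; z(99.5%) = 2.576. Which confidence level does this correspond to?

99.5%

Implied z = VaR/σ = 9.402 / 3.65 = 2.576.
This matches z(99.5%) = 2.576.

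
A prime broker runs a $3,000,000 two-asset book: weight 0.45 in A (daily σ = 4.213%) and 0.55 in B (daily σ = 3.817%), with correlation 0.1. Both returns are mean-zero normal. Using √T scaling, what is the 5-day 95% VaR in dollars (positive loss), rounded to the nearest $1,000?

σ_p = √(0.45²·4.213² + 0.55²·3.817² + 2·0.1·0.45·0.55·4.213·3.817) = 2.966%.
σ_{5d} = 2.966% × √5 = 6.632%.
z(95%) = 1.645.
VaR = 1.645 × 6.632% = 10.910%; on $3,000,000 that is $327,300.

$327,000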